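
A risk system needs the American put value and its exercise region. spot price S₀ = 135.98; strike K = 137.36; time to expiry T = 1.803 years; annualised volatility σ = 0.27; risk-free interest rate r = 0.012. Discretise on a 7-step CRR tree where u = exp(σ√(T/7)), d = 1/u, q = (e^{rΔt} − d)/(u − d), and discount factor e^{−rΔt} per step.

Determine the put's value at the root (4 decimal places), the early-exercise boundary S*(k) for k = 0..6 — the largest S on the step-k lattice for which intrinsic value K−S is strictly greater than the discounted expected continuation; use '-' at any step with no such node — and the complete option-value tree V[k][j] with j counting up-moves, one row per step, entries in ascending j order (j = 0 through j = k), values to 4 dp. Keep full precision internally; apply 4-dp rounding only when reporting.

Δt=0.25757, u=1.14686, d=0.87194, q=0.47706, disc=e^(-rΔt)=0.99691
k=7 terminal: V=max(K-S,0) → 85.2527 68.8238 47.2149 18.7929 0.0000 0.0000 0.0000 0.0000
k=6: j=0 S=59.7598 intr=77.6002 cont=77.1763 V=77.6002[EX]; j=1 S=78.6016 intr=58.7584 cont=58.3345 V=58.7584[EX]; j=2 S=103.3840 intr=33.9760 cont=33.5521 V=33.9760[EX]; j=3 S=135.9800 intr=1.3800 cont=9.7973 V=9.7973[hold]; j=4 S=178.8533 intr=0.0000 cont=0.0000 V=0.0000[hold]; j=5 S=235.2442 intr=0.0000 cont=0.0000 V=0.0000[hold]; j=6 S=309.4146 intr=0.0000 cont=0.0000 V=0.0000[hold]  S*(6)=103.3840
k=5: j=0 S=68.5362 intr=68.8238 cont=68.3999 V=68.8238[EX]; j=1 S=90.1451 intr=47.2149 cont=46.7910 V=47.2149[EX]; j=2 S=118.5671 intr=18.7929 cont=22.3722 V=22.3722[hold]; j=3 S=155.9502 intr=0.0000 cont=5.1076 V=5.1076[hold]; j=4 S=205.1199 intr=0.0000 cont=0.0000 V=0.0000[hold]; j=5 S=269.7925 intr=0.0000 cont=0.0000 V=0.0000[hold]  S*(5)=90.1451
k=4: j=0 S=78.6016 intr=58.7584 cont=58.3345 V=58.7584[EX]; j=1 S=103.3840 intr=33.9760 cont=35.2544 V=35.2544[hold]; j=2 S=135.9800 intr=1.3800 cont=14.0924 V=14.0924[hold]; j=3 S=178.8533 intr=0.0000 cont=2.6628 V=2.6628[hold]; j=4 S=235.2442 intr=0.0000 cont=0.0000 V=0.0000[hold]  S*(4)=78.6016
k=3: j=0 S=90.1451 intr=47.2149 cont=47.3989 V=47.3989[hold]; j=1 S=118.5671 intr=18.7929 cont=25.0813 V=25.0813[hold]; j=2 S=155.9502 intr=0.0000 cont=8.6131 V=8.6131[hold]; j=3 S=205.1199 intr=0.0000 cont=1.3882 V=1.3882[hold]  S*(3)=-
k=2: j=0 S=103.3840 intr=33.9760 cont=36.6387 V=36.6387[hold]; j=1 S=135.9800 intr=1.3800 cont=17.1719 V=17.1719[hold]; j=2 S=178.8533 intr=0.0000 cont=5.1505 V=5.1505[hold]  S*(2)=-
k=1: j=0 S=118.5671 intr=18.7929 cont=27.2675 V=27.2675[hold]; j=1 S=155.9502 intr=0.0000 cont=11.4017 V=11.4017[hold]  S*(1)=-
k=0: j=0 S=135.9800 intr=1.3800 cont=19.6378 V=19.6378[hold]  S*(0)=-

price = 19.6378
boundary = - - - - 78.6016 90.1451 103.3840
tree:
19.6378
27.2675 11.4017
36.6387 17.1719 5.1505
47.3989 25.0813 8.6131 1.3882
58.7584 35.2544 14.0924 2.6628 0.0000
68.8238 47.2149 22.3722 5.1076 0.0000 0.0000
77.6002 58.7584 33.9760 9.7973 0.0000 0.0000 0.0000
85.2527 68.8238 47.2149 18.7929 0.0000 0.0000 0.0000 0.0000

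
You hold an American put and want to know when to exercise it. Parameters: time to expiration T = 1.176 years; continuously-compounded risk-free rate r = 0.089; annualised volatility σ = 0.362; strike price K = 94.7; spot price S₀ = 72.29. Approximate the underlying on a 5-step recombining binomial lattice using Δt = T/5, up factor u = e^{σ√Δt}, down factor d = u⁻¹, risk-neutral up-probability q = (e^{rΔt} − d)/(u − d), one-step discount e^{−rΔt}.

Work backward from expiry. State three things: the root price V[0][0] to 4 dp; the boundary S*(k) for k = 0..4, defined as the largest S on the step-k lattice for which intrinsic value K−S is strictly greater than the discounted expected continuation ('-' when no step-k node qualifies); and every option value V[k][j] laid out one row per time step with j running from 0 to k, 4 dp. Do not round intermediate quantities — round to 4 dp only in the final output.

params: Δt=0.23520 u=1.19191 d=0.83899 q=0.51616 e^(-rΔt)=0.97928
t_5 payoffs: 64.6494 52.0083 34.0497 8.5365 0.0000 0.0000
t_4: node(4,0) S=35.8177 payoff=58.8823 vs cont=56.9205 → 58.8823 [stop]  node(4,1) S=50.8848 payoff=43.8152 vs cont=41.8535 → 43.8152 [stop]  node(4,2) S=72.2900 payoff=22.4100 vs cont=20.4483 → 22.4100 [stop]  node(4,3) S=102.6995 payoff=0.0000 vs cont=4.0448 → 4.0448 [wait]  node(4,4) S=145.9010 payoff=0.0000 vs cont=0.0000 → 0.0000 [wait]  ⇒ S*(4)=72.2900
t_3: node(3,0) S=42.6917 payoff=52.0083 vs cont=50.0466 → 52.0083 [stop]  node(3,1) S=60.6503 payoff=34.0497 vs cont=32.0879 → 34.0497 [stop]  node(3,2) S=86.1635 payoff=8.5365 vs cont=12.6627 → 12.6627 [wait]  node(3,3) S=122.4090 payoff=0.0000 vs cont=1.9165 → 1.9165 [wait]  ⇒ S*(3)=60.6503
t_2: node(2,0) S=50.8848 payoff=43.8152 vs cont=41.8535 → 43.8152 [stop]  node(2,1) S=72.2900 payoff=22.4100 vs cont=22.5339 → 22.5339 [wait]  node(2,2) S=102.6995 payoff=0.0000 vs cont=6.9686 → 6.9686 [wait]  ⇒ S*(2)=50.8848
t_1: node(1,0) S=60.6503 payoff=34.0497 vs cont=32.1506 → 34.0497 [stop]  node(1,1) S=86.1635 payoff=8.5365 vs cont=14.1994 → 14.1994 [wait]  ⇒ S*(1)=60.6503
t_0: node(0,0) S=72.2900 payoff=22.4100 vs cont=23.3106 → 23.3106 [wait]  ⇒ S*(0)=-

price = 23.3106
boundary = - 60.6503 50.8848 60.6503 72.2900
tree:
23.3106
34.0497 14.1994
43.8152 22.5339 6.9686
52.0083 34.0497 12.6627 1.9165
58.8823 43.8152 22.4100 4.0448 0.0000
64.6494 52.0083 34.0497 8.5365 0.0000 0.0000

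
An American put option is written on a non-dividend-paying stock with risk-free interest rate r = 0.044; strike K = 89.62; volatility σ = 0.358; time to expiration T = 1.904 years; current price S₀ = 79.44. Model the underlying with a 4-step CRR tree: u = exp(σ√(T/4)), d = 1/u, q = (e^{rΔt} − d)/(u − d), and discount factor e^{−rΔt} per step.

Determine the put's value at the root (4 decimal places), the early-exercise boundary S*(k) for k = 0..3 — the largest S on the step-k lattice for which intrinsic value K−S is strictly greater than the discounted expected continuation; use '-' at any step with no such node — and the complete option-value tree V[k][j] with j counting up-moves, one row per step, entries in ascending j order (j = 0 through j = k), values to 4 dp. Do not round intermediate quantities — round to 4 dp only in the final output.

Δt=0.47600, u=1.28017, d=0.78115, q=0.48098, disc=e^(-rΔt)=0.97927
k=4 terminal: V=max(K-S,0) → 60.0421 41.1467 10.1800 0.0000 0.0000
k=3: j=0 S=37.8647 intr=51.7553 cont=49.8978 V=51.7553[EX]; j=1 S=62.0542 intr=27.5658 cont=25.7083 V=27.5658[EX]; j=2 S=101.6968 intr=0.0000 cont=5.1742 V=5.1742[hold]; j=3 S=166.6647 intr=0.0000 cont=0.0000 V=0.0000[hold]  S*(3)=62.0542
k=2: j=0 S=48.4733 intr=41.1467 cont=39.2892 V=41.1467[EX]; j=1 S=79.4400 intr=10.1800 cont=16.4479 V=16.4479[hold]; j=2 S=130.1894 intr=0.0000 cont=2.6299 V=2.6299[hold]  S*(2)=48.4733
k=1: j=0 S=62.0542 intr=27.5658 cont=28.6605 V=28.6605[hold]; j=1 S=101.6968 intr=0.0000 cont=9.5986 V=9.5986[hold]  S*(1)=-
k=0: j=0 S=79.4400 intr=10.1800 cont=19.0882 V=19.0882[hold]  S*(0)=-

price = 19.0882
boundary = - - 48.4733 62.0542
tree:
19.0882
28.6605 9.5986
41.1467 16.4479 2.6299
51.7553 27.5658 5.1742 0.0000
60.0421 41.1467 10.1800 0.0000 0.0000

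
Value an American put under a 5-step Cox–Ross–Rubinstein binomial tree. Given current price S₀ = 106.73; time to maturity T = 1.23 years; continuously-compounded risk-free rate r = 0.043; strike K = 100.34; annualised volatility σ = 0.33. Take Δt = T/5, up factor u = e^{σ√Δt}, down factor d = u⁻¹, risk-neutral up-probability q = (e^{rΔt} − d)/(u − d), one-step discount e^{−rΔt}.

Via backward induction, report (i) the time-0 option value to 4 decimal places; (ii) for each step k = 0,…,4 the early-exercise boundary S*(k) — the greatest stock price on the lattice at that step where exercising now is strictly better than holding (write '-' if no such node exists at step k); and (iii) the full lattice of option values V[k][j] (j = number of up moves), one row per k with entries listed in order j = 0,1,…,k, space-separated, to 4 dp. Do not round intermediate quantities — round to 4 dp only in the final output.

price = 10.5678
boundary = - - - 65.3187 76.9344
tree:
10.5678
16.3754 4.7882
24.5050 8.3195 1.2386
35.0213 14.1557 2.4617 0.0000
44.8832 23.4056 4.8926 0.0000 0.0000
53.2562 35.0213 9.7243 0.0000 0.0000 0.0000

params: Δt=0.24600 u=1.17783 d=0.84902 q=0.49151 e^(-rΔt)=0.98948
t_5 payoffs: 53.2562 35.0213 9.7243 0.0000 0.0000 0.0000
t_4: node(4,0) S=55.4568 payoff=44.8832 vs cont=43.8274 → 44.8832 [stop]  node(4,1) S=76.9344 payoff=23.4056 vs cont=22.3498 → 23.4056 [stop]  node(4,2) S=106.7300 payoff=0.0000 vs cont=4.8926 → 4.8926 [wait]  node(4,3) S=148.0650 payoff=0.0000 vs cont=0.0000 → 0.0000 [wait]  node(4,4) S=205.4086 payoff=0.0000 vs cont=0.0000 → 0.0000 [wait]  ⇒ S*(4)=76.9344
t_3: node(3,0) S=65.3187 payoff=35.0213 vs cont=33.9655 → 35.0213 [stop]  node(3,1) S=90.6157 payoff=9.7243 vs cont=14.1557 → 14.1557 [wait]  node(3,2) S=125.7099 payoff=0.0000 vs cont=2.4617 → 2.4617 [wait]  node(3,3) S=174.3956 payoff=0.0000 vs cont=0.0000 → 0.0000 [wait]  ⇒ S*(3)=65.3187
t_2: node(2,0) S=76.9344 payoff=23.4056 vs cont=24.5050 → 24.5050 [wait]  node(2,1) S=106.7300 payoff=0.0000 vs cont=8.3195 → 8.3195 [wait]  node(2,2) S=148.0650 payoff=0.0000 vs cont=1.2386 → 1.2386 [wait]  ⇒ S*(2)=-
t_1: node(1,0) S=90.6157 payoff=9.7243 vs cont=16.3754 → 16.3754 [wait]  node(1,1) S=125.7099 payoff=0.0000 vs cont=4.7882 → 4.7882 [wait]  ⇒ S*(1)=-
t_0: node(0,0) S=106.7300 payoff=0.0000 vs cont=10.5678 → 10.5678 [wait]  ⇒ S*(0)=-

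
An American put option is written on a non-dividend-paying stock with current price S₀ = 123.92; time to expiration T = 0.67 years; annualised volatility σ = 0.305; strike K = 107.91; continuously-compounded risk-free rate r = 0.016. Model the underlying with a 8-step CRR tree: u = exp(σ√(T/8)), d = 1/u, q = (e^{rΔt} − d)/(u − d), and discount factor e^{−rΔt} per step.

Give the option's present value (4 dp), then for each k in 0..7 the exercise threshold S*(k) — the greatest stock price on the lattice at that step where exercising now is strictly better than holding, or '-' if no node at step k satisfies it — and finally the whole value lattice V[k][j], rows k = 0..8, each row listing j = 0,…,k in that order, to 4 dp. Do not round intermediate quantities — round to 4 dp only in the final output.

price = 5.0156
boundary = - - - - - 79.7030 87.0579 95.0914
tree:
5.0156
7.5259 2.3696
11.0167 3.8477 0.8099
15.6570 6.1304 1.4397 0.1448
21.4721 9.5385 2.5362 0.2818 0.0000
28.2070 14.3952 4.4188 0.5484 0.0000 0.0000
34.9405 20.8521 7.5933 1.0674 0.0000 0.0000 0.0000
41.1051 28.2070 12.8186 2.0776 0.0000 0.0000 0.0000 0.0000
46.7490 34.9405 20.8521 4.0437 0.0000 0.0000 0.0000 0.0000 0.0000

Δt=0.08375, u=1.09228, d=0.91552, q=0.48553, disc=e^(-rΔt)=0.99866
k=8 terminal: V=max(K-S,0) → 46.7490 34.9405 20.8521 4.0437 0.0000 0.0000 0.0000 0.0000 0.0000
k=7: j=0 S=66.8049 intr=41.1051 cont=40.9606 V=41.1051[EX]; j=1 S=79.7030 intr=28.2070 cont=28.0625 V=28.2070[EX]; j=2 S=95.0914 intr=12.8186 cont=12.6741 V=12.8186[EX]; j=3 S=113.4509 intr=0.0000 cont=2.0776 V=2.0776[hold]; j=4 S=135.3551 intr=0.0000 cont=0.0000 V=0.0000[hold]; j=5 S=161.4884 intr=0.0000 cont=0.0000 V=0.0000[hold]; j=6 S=192.6673 intr=0.0000 cont=0.0000 V=0.0000[hold]; j=7 S=229.8660 intr=0.0000 cont=0.0000 V=0.0000[hold]  S*(7)=95.0914
k=6: j=0 S=72.9695 intr=34.9405 cont=34.7960 V=34.9405[EX]; j=1 S=87.0579 intr=20.8521 cont=20.7076 V=20.8521[EX]; j=2 S=103.8663 intr=4.0437 cont=7.5933 V=7.5933[hold]; j=3 S=123.9200 intr=0.0000 cont=1.0674 V=1.0674[hold]; j=4 S=147.8455 intr=0.0000 cont=0.0000 V=0.0000[hold]; j=5 S=176.3903 intr=0.0000 cont=0.0000 V=0.0000[hold]; j=6 S=210.4463 intr=0.0000 cont=0.0000 V=0.0000[hold]  S*(6)=87.0579
k=5: j=0 S=79.7030 intr=28.2070 cont=28.0625 V=28.2070[EX]; j=1 S=95.0914 intr=12.8186 cont=14.3952 V=14.3952[hold]; j=2 S=113.4509 intr=0.0000 cont=4.4188 V=4.4188[hold]; j=3 S=135.3551 intr=0.0000 cont=0.5484 V=0.5484[hold]; j=4 S=161.4884 intr=0.0000 cont=0.0000 V=0.0000[hold]; j=5 S=192.6673 intr=0.0000 cont=0.0000 V=0.0000[hold]  S*(5)=79.7030
k=4: j=0 S=87.0579 intr=20.8521 cont=21.4721 V=21.4721[hold]; j=1 S=103.8663 intr=4.0437 cont=9.5385 V=9.5385[hold]; j=2 S=123.9200 intr=0.0000 cont=2.5362 V=2.5362[hold]; j=3 S=147.8455 intr=0.0000 cont=0.2818 V=0.2818[hold]; j=4 S=176.3903 intr=0.0000 cont=0.0000 V=0.0000[hold]  S*(4)=-
k=3: j=0 S=95.0914 intr=12.8186 cont=15.6570 V=15.6570[hold]; j=1 S=113.4509 intr=0.0000 cont=6.1304 V=6.1304[hold]; j=2 S=135.3551 intr=0.0000 cont=1.4397 V=1.4397[hold]; j=3 S=161.4884 intr=0.0000 cont=0.1448 V=0.1448[hold]  S*(3)=-
k=2: j=0 S=103.8663 intr=4.0437 cont=11.0167 V=11.0167[hold]; j=1 S=123.9200 intr=0.0000 cont=3.8477 V=3.8477[hold]; j=2 S=147.8455 intr=0.0000 cont=0.8099 V=0.8099[hold]  S*(2)=-
k=1: j=0 S=113.4509 intr=0.0000 cont=7.5259 V=7.5259[hold]; j=1 S=135.3551 intr=0.0000 cont=2.3696 V=2.3696[hold]  S*(1)=-
k=0: j=0 S=123.9200 intr=0.0000 cont=5.0156 V=5.0156[hold]  S*(0)=-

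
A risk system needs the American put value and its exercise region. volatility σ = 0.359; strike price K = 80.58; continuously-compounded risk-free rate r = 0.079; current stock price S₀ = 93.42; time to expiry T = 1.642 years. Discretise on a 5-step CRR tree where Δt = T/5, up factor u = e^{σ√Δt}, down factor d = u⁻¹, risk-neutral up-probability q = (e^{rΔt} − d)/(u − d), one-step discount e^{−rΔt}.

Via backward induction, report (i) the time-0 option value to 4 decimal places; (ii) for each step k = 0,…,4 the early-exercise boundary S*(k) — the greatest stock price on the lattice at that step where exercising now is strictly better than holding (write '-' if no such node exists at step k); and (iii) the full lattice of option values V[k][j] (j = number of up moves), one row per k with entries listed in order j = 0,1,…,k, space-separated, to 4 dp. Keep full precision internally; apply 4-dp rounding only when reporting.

Δt=0.32840, u=1.22842, d=0.81405, q=0.51218, disc=e^(-rΔt)=0.97439
k=5 terminal: V=max(K-S,0) → 47.1832 30.1837 4.5311 0.0000 0.0000 0.0000
k=4: j=0 S=41.0253 intr=39.5547 cont=37.4911 V=39.5547[EX]; j=1 S=61.9078 intr=18.6722 cont=16.6085 V=18.6722[EX]; j=2 S=93.4200 intr=0.0000 cont=2.1538 V=2.1538[hold]; j=3 S=140.9724 intr=0.0000 cont=0.0000 V=0.0000[hold]; j=4 S=212.7297 intr=0.0000 cont=0.0000 V=0.0000[hold]  S*(4)=61.9078
k=3: j=0 S=50.3963 intr=30.1837 cont=28.1201 V=30.1837[EX]; j=1 S=76.0489 intr=4.5311 cont=9.9503 V=9.9503[hold]; j=2 S=114.7590 intr=0.0000 cont=1.0238 V=1.0238[hold]; j=3 S=173.1734 intr=0.0000 cont=0.0000 V=0.0000[hold]  S*(3)=50.3963
k=2: j=0 S=61.9078 intr=18.6722 cont=19.3130 V=19.3130[hold]; j=1 S=93.4200 intr=0.0000 cont=5.2406 V=5.2406[hold]; j=2 S=140.9724 intr=0.0000 cont=0.4866 V=0.4866[hold]  S*(2)=-
k=1: j=0 S=76.0489 intr=4.5311 cont=11.7954 V=11.7954[hold]; j=1 S=114.7590 intr=0.0000 cont=2.7339 V=2.7339[hold]  S*(1)=-
k=0: j=0 S=93.4200 intr=0.0000 cont=6.9711 V=6.9711[hold]  S*(0)=-

price = 6.9711
boundary = - - - 50.3963 61.9078
tree:
6.9711
11.7954 2.7339
19.3130 5.2406 0.4866
30.1837 9.9503 1.0238 0.0000
39.5547 18.6722 2.1538 0.0000 0.0000
47.1832 30.1837 4.5311 0.0000 0.0000 0.0000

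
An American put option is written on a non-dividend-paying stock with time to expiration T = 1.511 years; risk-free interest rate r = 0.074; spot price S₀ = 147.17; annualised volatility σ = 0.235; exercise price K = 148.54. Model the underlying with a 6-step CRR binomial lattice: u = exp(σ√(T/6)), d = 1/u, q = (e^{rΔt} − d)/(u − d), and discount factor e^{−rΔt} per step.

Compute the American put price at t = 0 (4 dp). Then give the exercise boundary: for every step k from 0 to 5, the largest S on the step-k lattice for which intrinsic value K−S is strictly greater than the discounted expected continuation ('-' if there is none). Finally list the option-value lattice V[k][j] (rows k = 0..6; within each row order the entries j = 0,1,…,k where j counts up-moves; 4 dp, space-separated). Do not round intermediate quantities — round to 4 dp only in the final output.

price = 11.6931
boundary = - - 116.2483 103.3166 116.2483 130.7985
tree:
11.6931
19.8025 5.4612
32.2917 10.2660 1.7187
45.2234 18.6657 3.7479 0.1180
56.7165 32.2917 8.1608 0.2671 0.0000
66.9311 45.2234 17.7415 0.6050 0.0000 0.0000
76.0094 56.7165 32.2917 1.3700 0.0000 0.0000 0.0000

params: Δt=0.25183 u=1.12517 d=0.88876 q=0.55012 e^(-rΔt)=0.98154
t_6 payoffs: 76.0094 56.7165 32.2917 1.3700 0.0000 0.0000 0.0000
t_5: node(5,0) S=81.6089 payoff=66.9311 vs cont=64.1886 → 66.9311 [stop]  node(5,1) S=103.3166 payoff=45.2234 vs cont=42.4809 → 45.2234 [stop]  node(5,2) S=130.7985 payoff=17.7415 vs cont=14.9989 → 17.7415 [stop]  node(5,3) S=165.5906 payoff=0.0000 vs cont=0.6050 → 0.6050 [wait]  node(5,4) S=209.6372 payoff=0.0000 vs cont=0.0000 → 0.0000 [wait]  node(5,5) S=265.4001 payoff=0.0000 vs cont=0.0000 → 0.0000 [wait]  ⇒ S*(5)=130.7985
t_4: node(4,0) S=91.8235 payoff=56.7165 vs cont=53.9740 → 56.7165 [stop]  node(4,1) S=116.2483 payoff=32.2917 vs cont=29.5492 → 32.2917 [stop]  node(4,2) S=147.1700 payoff=1.3700 vs cont=8.1608 → 8.1608 [wait]  node(4,3) S=186.3168 payoff=0.0000 vs cont=0.2671 → 0.2671 [wait]  node(4,4) S=235.8765 payoff=0.0000 vs cont=0.0000 → 0.0000 [wait]  ⇒ S*(4)=116.2483
t_3: node(3,0) S=103.3166 payoff=45.2234 vs cont=42.4809 → 45.2234 [stop]  node(3,1) S=130.7985 payoff=17.7415 vs cont=18.6657 → 18.6657 [wait]  node(3,2) S=165.5906 payoff=0.0000 vs cont=3.7479 → 3.7479 [wait]  node(3,3) S=209.6372 payoff=0.0000 vs cont=0.1180 → 0.1180 [wait]  ⇒ S*(3)=103.3166
t_2: node(2,0) S=116.2483 payoff=32.2917 vs cont=30.0483 → 32.2917 [stop]  node(2,1) S=147.1700 payoff=1.3700 vs cont=10.2660 → 10.2660 [wait]  node(2,2) S=186.3168 payoff=0.0000 vs cont=1.7187 → 1.7187 [wait]  ⇒ S*(2)=116.2483
t_1: node(1,0) S=130.7985 payoff=17.7415 vs cont=19.8025 → 19.8025 [wait]  node(1,1) S=165.5906 payoff=0.0000 vs cont=5.4612 → 5.4612 [wait]  ⇒ S*(1)=-
t_0: node(0,0) S=147.1700 payoff=1.3700 vs cont=11.6931 → 11.6931 [wait]  ⇒ S*(0)=-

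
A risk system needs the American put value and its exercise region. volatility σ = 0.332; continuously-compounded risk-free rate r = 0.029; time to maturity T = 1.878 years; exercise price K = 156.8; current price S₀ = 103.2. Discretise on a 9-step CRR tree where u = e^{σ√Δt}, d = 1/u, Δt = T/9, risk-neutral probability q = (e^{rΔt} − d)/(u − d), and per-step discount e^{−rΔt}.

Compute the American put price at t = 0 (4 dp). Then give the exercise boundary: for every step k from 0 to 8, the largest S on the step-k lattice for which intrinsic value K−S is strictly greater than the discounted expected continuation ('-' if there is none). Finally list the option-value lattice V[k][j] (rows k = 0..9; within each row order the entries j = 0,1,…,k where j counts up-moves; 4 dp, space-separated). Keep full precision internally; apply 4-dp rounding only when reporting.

price = 55.2962
boundary = - 88.6779 76.1994 88.6779 76.1994 88.6779 103.2000 120.1002 103.2000
tree:
55.2962
68.1221 42.2136
80.6006 54.5076 29.5377
91.3232 68.1221 40.5680 18.0598
100.5370 80.6006 53.6980 26.9734 8.7115
108.4542 91.3232 68.1221 38.8784 14.5236 2.5773
115.2573 100.5370 80.6006 53.6000 23.5527 5.0065 0.0000
121.1031 108.4542 91.3232 68.1221 36.6998 9.7255 0.0000 0.0000
126.1263 115.2573 100.5370 80.6006 53.6000 18.8924 0.0000 0.0000 0.0000
130.4426 121.1031 108.4542 91.3232 68.1221 36.6998 0.0000 0.0000 0.0000 0.0000

params: Δt=0.20867 u=1.16376 d=0.85928 q=0.48209 e^(-rΔt)=0.99397
t_9 payoffs: 130.4426 121.1031 108.4542 91.3232 68.1221 36.6998 0.0000 0.0000 0.0000 0.0000
t_8: node(8,0) S=30.6737 payoff=126.1263 vs cont=125.1803 → 126.1263 [stop]  node(8,1) S=41.5427 payoff=115.2573 vs cont=114.3113 → 115.2573 [stop]  node(8,2) S=56.2630 payoff=100.5370 vs cont=99.5910 → 100.5370 [stop]  node(8,3) S=76.1994 payoff=80.6006 vs cont=79.6546 → 80.6006 [stop]  node(8,4) S=103.2000 payoff=53.6000 vs cont=52.6540 → 53.6000 [stop]  node(8,5) S=139.7681 payoff=17.0319 vs cont=18.8924 → 18.8924 [wait]  node(8,6) S=189.2937 payoff=0.0000 vs cont=0.0000 → 0.0000 [wait]  node(8,7) S=256.3684 payoff=0.0000 vs cont=0.0000 → 0.0000 [wait]  node(8,8) S=347.2104 payoff=0.0000 vs cont=0.0000 → 0.0000 [wait]  ⇒ S*(8)=103.2000
t_7: node(7,0) S=35.6969 payoff=121.1031 vs cont=120.1571 → 121.1031 [stop]  node(7,1) S=48.3458 payoff=108.4542 vs cont=107.5082 → 108.4542 [stop]  node(7,2) S=65.4768 payoff=91.3232 vs cont=90.3772 → 91.3232 [stop]  node(7,3) S=88.6779 payoff=68.1221 vs cont=67.1761 → 68.1221 [stop]  node(7,4) S=120.1002 payoff=36.6998 vs cont=36.6453 → 36.6998 [stop]  node(7,5) S=162.6567 payoff=0.0000 vs cont=9.7255 → 9.7255 [wait]  node(7,6) S=220.2928 payoff=0.0000 vs cont=0.0000 → 0.0000 [wait]  node(7,7) S=298.3517 payoff=0.0000 vs cont=0.0000 → 0.0000 [wait]  ⇒ S*(7)=120.1002
t_6: node(6,0) S=41.5427 payoff=115.2573 vs cont=114.3113 → 115.2573 [stop]  node(6,1) S=56.2630 payoff=100.5370 vs cont=99.5910 → 100.5370 [stop]  node(6,2) S=76.1994 payoff=80.6006 vs cont=79.6546 → 80.6006 [stop]  node(6,3) S=103.2000 payoff=53.6000 vs cont=52.6540 → 53.6000 [stop]  node(6,4) S=139.7681 payoff=17.0319 vs cont=23.5527 → 23.5527 [wait]  node(6,5) S=189.2937 payoff=0.0000 vs cont=5.0065 → 5.0065 [wait]  node(6,6) S=256.3684 payoff=0.0000 vs cont=0.0000 → 0.0000 [wait]  ⇒ S*(6)=103.2000
t_5: node(5,0) S=48.3458 payoff=108.4542 vs cont=107.5082 → 108.4542 [stop]  node(5,1) S=65.4768 payoff=91.3232 vs cont=90.3772 → 91.3232 [stop]  node(5,2) S=88.6779 payoff=68.1221 vs cont=67.1761 → 68.1221 [stop]  node(5,3) S=120.1002 payoff=36.6998 vs cont=38.8784 → 38.8784 [wait]  node(5,4) S=162.6567 payoff=0.0000 vs cont=14.5236 → 14.5236 [wait]  node(5,5) S=220.2928 payoff=0.0000 vs cont=2.5773 → 2.5773 [wait]  ⇒ S*(5)=88.6779
t_4: node(4,0) S=56.2630 payoff=100.5370 vs cont=99.5910 → 100.5370 [stop]  node(4,1) S=76.1994 payoff=80.6006 vs cont=79.6546 → 80.6006 [stop]  node(4,2) S=103.2000 payoff=53.6000 vs cont=53.6980 → 53.6980 [wait]  node(4,3) S=139.7681 payoff=17.0319 vs cont=26.9734 → 26.9734 [wait]  node(4,4) S=189.2937 payoff=0.0000 vs cont=8.7115 → 8.7115 [wait]  ⇒ S*(4)=76.1994
t_3: node(3,0) S=65.4768 payoff=91.3232 vs cont=90.3772 → 91.3232 [stop]  node(3,1) S=88.6779 payoff=68.1221 vs cont=67.2230 → 68.1221 [stop]  node(3,2) S=120.1002 payoff=36.6998 vs cont=40.5680 → 40.5680 [wait]  node(3,3) S=162.6567 payoff=0.0000 vs cont=18.0598 → 18.0598 [wait]  ⇒ S*(3)=88.6779
t_2: node(2,0) S=76.1994 payoff=80.6006 vs cont=79.6546 → 80.6006 [stop]  node(2,1) S=103.2000 payoff=53.6000 vs cont=54.5076 → 54.5076 [wait]  node(2,2) S=139.7681 payoff=17.0319 vs cont=29.5377 → 29.5377 [wait]  ⇒ S*(2)=76.1994
t_1: node(1,0) S=88.6779 payoff=68.1221 vs cont=67.6110 → 68.1221 [stop]  node(1,1) S=120.1002 payoff=36.6998 vs cont=42.2136 → 42.2136 [wait]  ⇒ S*(1)=88.6779
t_0: node(0,0) S=103.2000 payoff=53.6000 vs cont=55.2962 → 55.2962 [wait]  ⇒ S*(0)=-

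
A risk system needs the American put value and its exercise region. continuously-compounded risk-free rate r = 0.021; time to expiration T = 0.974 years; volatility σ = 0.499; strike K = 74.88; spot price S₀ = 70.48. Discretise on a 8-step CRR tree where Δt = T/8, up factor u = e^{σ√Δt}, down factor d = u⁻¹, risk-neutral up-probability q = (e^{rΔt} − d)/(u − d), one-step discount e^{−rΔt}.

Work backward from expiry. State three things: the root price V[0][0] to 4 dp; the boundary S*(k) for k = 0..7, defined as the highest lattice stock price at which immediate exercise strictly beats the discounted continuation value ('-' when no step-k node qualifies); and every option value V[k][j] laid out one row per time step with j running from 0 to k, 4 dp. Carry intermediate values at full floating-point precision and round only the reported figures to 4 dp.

Δt=0.12175  u=1.19019  d=0.84020  q=0.46390  discount=0.99745
step 8 (expiry): payoffs max(K−S,0) = 57.3763 50.0850 39.7565 25.1255 4.4000 0.0000 0.0000 0.0000 0.0000
step 7: (k=7,j=0): S=20.8328, (K−S)⁺=54.0472, hold=53.8560 ⇒ V=54.0472 exercise | (k=7,j=1): S=29.5108, (K−S)⁺=45.3692, hold=45.1780 ⇒ V=45.3692 exercise | (k=7,j=2): S=41.8037, (K−S)⁺=33.0763, hold=32.8851 ⇒ V=33.0763 exercise | (k=7,j=3): S=59.2173, (K−S)⁺=15.6627, hold=15.4715 ⇒ V=15.6627 exercise | (k=7,j=4): S=83.8847, (K−S)⁺=0.0000, hold=2.3528 ⇒ V=2.3528 continue | (k=7,j=5): S=118.8275, (K−S)⁺=0.0000, hold=0.0000 ⇒ V=0.0000 continue | (k=7,j=6): S=168.3258, (K−S)⁺=0.0000, hold=0.0000 ⇒ V=0.0000 continue | (k=7,j=7): S=238.4431, (K−S)⁺=0.0000, hold=0.0000 ⇒ V=0.0000 continue  boundary S*=59.2173
step 6: (k=6,j=0): S=24.7950, (K−S)⁺=50.0850, hold=49.8938 ⇒ V=50.0850 exercise | (k=6,j=1): S=35.1235, (K−S)⁺=39.7565, hold=39.5653 ⇒ V=39.7565 exercise | (k=6,j=2): S=49.7545, (K−S)⁺=25.1255, hold=24.9343 ⇒ V=25.1255 exercise | (k=6,j=3): S=70.4800, (K−S)⁺=4.4000, hold=9.4641 ⇒ V=9.4641 continue | (k=6,j=4): S=99.8389, (K−S)⁺=0.0000, hold=1.2581 ⇒ V=1.2581 continue | (k=6,j=5): S=141.4275, (K−S)⁺=0.0000, hold=0.0000 ⇒ V=0.0000 continue | (k=6,j=6): S=200.3401, (K−S)⁺=0.0000, hold=0.0000 ⇒ V=0.0000 continue  boundary S*=49.7545
step 5: (k=5,j=0): S=29.5108, (K−S)⁺=45.3692, hold=45.1780 ⇒ V=45.3692 exercise | (k=5,j=1): S=41.8037, (K−S)⁺=33.0763, hold=32.8851 ⇒ V=33.0763 exercise | (k=5,j=2): S=59.2173, (K−S)⁺=15.6627, hold=17.8147 ⇒ V=17.8147 continue | (k=5,j=3): S=83.8847, (K−S)⁺=0.0000, hold=5.6429 ⇒ V=5.6429 continue | (k=5,j=4): S=118.8275, (K−S)⁺=0.0000, hold=0.6728 ⇒ V=0.6728 continue | (k=5,j=5): S=168.3258, (K−S)⁺=0.0000, hold=0.0000 ⇒ V=0.0000 continue  boundary S*=41.8037
step 4: (k=4,j=0): S=35.1235, (K−S)⁺=39.7565, hold=39.5653 ⇒ V=39.7565 exercise | (k=4,j=1): S=49.7545, (K−S)⁺=25.1255, hold=25.9301 ⇒ V=25.9301 continue | (k=4,j=2): S=70.4800, (K−S)⁺=4.4000, hold=12.1372 ⇒ V=12.1372 continue | (k=4,j=3): S=99.8389, (K−S)⁺=0.0000, hold=3.3288 ⇒ V=3.3288 continue | (k=4,j=4): S=141.4275, (K−S)⁺=0.0000, hold=0.3598 ⇒ V=0.3598 continue  boundary S*=35.1235
step 3: (k=3,j=0): S=41.8037, (K−S)⁺=33.0763, hold=33.2573 ⇒ V=33.2573 continue | (k=3,j=1): S=59.2173, (K−S)⁺=15.6627, hold=19.4817 ⇒ V=19.4817 continue | (k=3,j=2): S=83.8847, (K−S)⁺=0.0000, hold=8.0304 ⇒ V=8.0304 continue | (k=3,j=3): S=118.8275, (K−S)⁺=0.0000, hold=1.9465 ⇒ V=1.9465 continue  boundary S*=-
step 2: (k=2,j=0): S=49.7545, (K−S)⁺=25.1255, hold=26.7983 ⇒ V=26.7983 continue | (k=2,j=1): S=70.4800, (K−S)⁺=4.4000, hold=14.1334 ⇒ V=14.1334 continue | (k=2,j=2): S=99.8389, (K−S)⁺=0.0000, hold=5.1948 ⇒ V=5.1948 continue  boundary S*=-
step 1: (k=1,j=0): S=59.2173, (K−S)⁺=15.6627, hold=20.8697 ⇒ V=20.8697 continue | (k=1,j=1): S=83.8847, (K−S)⁺=0.0000, hold=9.9613 ⇒ V=9.9613 continue  boundary S*=-
step 0: (k=0,j=0): S=70.4800, (K−S)⁺=4.4000, hold=15.7690 ⇒ V=15.7690 continue  boundary S*=-

price = 15.7690
boundary = - - - - 35.1235 41.8037 49.7545 59.2173
tree:
15.7690
20.8697 9.9613
26.7983 14.1334 5.1948
33.2573 19.4817 8.0304 1.9465
39.7565 25.9301 12.1372 3.3288 0.3598
45.3692 33.0763 17.8147 5.6429 0.6728 0.0000
50.0850 39.7565 25.1255 9.4641 1.2581 0.0000 0.0000
54.0472 45.3692 33.0763 15.6627 2.3528 0.0000 0.0000 0.0000
57.3763 50.0850 39.7565 25.1255 4.4000 0.0000 0.0000 0.0000 0.0000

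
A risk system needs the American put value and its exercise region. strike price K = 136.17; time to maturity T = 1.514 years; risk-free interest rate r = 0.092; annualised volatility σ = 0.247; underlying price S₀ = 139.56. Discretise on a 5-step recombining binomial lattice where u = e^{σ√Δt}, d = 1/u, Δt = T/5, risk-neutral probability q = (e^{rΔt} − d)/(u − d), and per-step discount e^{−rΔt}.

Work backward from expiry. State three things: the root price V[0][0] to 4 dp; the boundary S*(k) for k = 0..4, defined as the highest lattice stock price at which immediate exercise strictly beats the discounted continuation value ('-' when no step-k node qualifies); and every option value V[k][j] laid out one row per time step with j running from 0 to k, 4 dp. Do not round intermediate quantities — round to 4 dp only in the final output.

Δt=0.30280, u=1.14559, d=0.87291, q=0.56967, disc=e^(-rΔt)=0.97253
k=5 terminal: V=max(K-S,0) → 65.4373 43.3425 14.3460 0.0000 0.0000 0.0000
k=4: j=0 S=81.0305 intr=55.1395 cont=51.3985 V=55.1395[EX]; j=1 S=106.3420 intr=29.8280 cont=26.0870 V=29.8280[EX]; j=2 S=139.5600 intr=0.0000 cont=6.0039 V=6.0039[hold]; j=3 S=183.1544 intr=0.0000 cont=0.0000 V=0.0000[hold]; j=4 S=240.3663 intr=0.0000 cont=0.0000 V=0.0000[hold]  S*(4)=106.3420
k=3: j=0 S=92.8275 intr=43.3425 cont=39.6015 V=43.3425[EX]; j=1 S=121.8240 intr=14.3460 cont=15.8094 V=15.8094[hold]; j=2 S=159.8782 intr=0.0000 cont=2.5126 V=2.5126[hold]; j=3 S=209.8193 intr=0.0000 cont=0.0000 V=0.0000[hold]  S*(3)=92.8275
k=2: j=0 S=106.3420 intr=29.8280 cont=26.8978 V=29.8280[EX]; j=1 S=139.5600 intr=0.0000 cont=8.0083 V=8.0083[hold]; j=2 S=183.1544 intr=0.0000 cont=1.0515 V=1.0515[hold]  S*(2)=106.3420
k=1: j=0 S=121.8240 intr=14.3460 cont=16.9199 V=16.9199[hold]; j=1 S=159.8782 intr=0.0000 cont=3.9341 V=3.9341[hold]  S*(1)=-
k=0: j=0 S=139.5600 intr=0.0000 cont=9.2606 V=9.2606[hold]  S*(0)=-

price = 9.2606
boundary = - - 106.3420 92.8275 106.3420
tree:
9.2606
16.9199 3.9341
29.8280 8.0083 1.0515
43.3425 15.8094 2.5126 0.0000
55.1395 29.8280 6.0039 0.0000 0.0000
65.4373 43.3425 14.3460 0.0000 0.0000 0.0000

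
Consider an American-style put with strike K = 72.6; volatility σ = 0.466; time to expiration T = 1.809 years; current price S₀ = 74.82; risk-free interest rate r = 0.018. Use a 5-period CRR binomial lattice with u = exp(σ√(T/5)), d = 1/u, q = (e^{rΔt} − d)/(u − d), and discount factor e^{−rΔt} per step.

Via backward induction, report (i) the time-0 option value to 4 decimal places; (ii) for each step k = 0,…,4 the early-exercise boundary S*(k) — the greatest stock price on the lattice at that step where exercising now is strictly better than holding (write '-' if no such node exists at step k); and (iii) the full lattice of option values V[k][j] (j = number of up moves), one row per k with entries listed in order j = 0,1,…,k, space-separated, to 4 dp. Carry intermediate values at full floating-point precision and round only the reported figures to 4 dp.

price = 16.7543
boundary = - - - 32.2717 42.7124
tree:
16.7543
23.3246 8.7035
31.3546 13.5274 2.7396
40.3283 20.4842 4.9406 0.0000
48.2168 29.8876 8.9102 0.0000 0.0000
54.1771 40.3283 16.0691 0.0000 0.0000 0.0000

Δt=0.36180, u=1.32352, d=0.75556, q=0.44188, disc=e^(-rΔt)=0.99351
k=5 terminal: V=max(K-S,0) → 54.1771 40.3283 16.0691 0.0000 0.0000 0.0000
k=4: j=0 S=24.3832 intr=48.2168 cont=47.7456 V=48.2168[EX]; j=1 S=42.7124 intr=29.8876 cont=29.4163 V=29.8876[EX]; j=2 S=74.8200 intr=0.0000 cont=8.9102 V=8.9102[hold]; j=3 S=131.0634 intr=0.0000 cont=0.0000 V=0.0000[hold]; j=4 S=229.5860 intr=0.0000 cont=0.0000 V=0.0000[hold]  S*(4)=42.7124
k=3: j=0 S=32.2717 intr=40.3283 cont=39.8570 V=40.3283[EX]; j=1 S=56.5309 intr=16.0691 cont=20.4842 V=20.4842[hold]; j=2 S=99.0261 intr=0.0000 cont=4.9406 V=4.9406[hold]; j=3 S=173.4657 intr=0.0000 cont=0.0000 V=0.0000[hold]  S*(3)=32.2717
k=2: j=0 S=42.7124 intr=29.8876 cont=31.3546 V=31.3546[hold]; j=1 S=74.8200 intr=0.0000 cont=13.5274 V=13.5274[hold]; j=2 S=131.0634 intr=0.0000 cont=2.7396 V=2.7396[hold]  S*(2)=-
k=1: j=0 S=56.5309 intr=16.0691 cont=23.3246 V=23.3246[hold]; j=1 S=99.0261 intr=0.0000 cont=8.7035 V=8.7035[hold]  S*(1)=-
k=0: j=0 S=74.8200 intr=0.0000 cont=16.7543 V=16.7543[hold]  S*(0)=-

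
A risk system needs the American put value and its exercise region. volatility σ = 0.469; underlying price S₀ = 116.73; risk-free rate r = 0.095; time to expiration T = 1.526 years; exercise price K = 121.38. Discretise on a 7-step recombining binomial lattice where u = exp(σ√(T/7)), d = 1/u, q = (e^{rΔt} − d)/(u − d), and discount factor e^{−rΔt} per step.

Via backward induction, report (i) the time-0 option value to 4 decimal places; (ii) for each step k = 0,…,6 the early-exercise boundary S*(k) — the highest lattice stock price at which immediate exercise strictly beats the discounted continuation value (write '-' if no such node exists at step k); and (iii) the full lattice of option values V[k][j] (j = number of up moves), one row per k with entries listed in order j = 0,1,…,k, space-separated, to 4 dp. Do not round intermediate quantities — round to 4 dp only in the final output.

price = 22.7259
boundary = - - 75.3321 60.5173 75.3321 60.5173 75.3321
tree:
22.7259
32.8930 13.2296
46.0479 20.7543 6.0491
60.8627 31.5338 10.5443 1.6807
72.7641 46.0479 17.9388 3.3835 0.0000
82.3250 60.8627 29.4936 6.8116 0.0000 0.0000
90.0056 72.7641 46.0479 13.7129 0.0000 0.0000 0.0000
96.1757 82.3250 60.8627 27.6062 0.0000 0.0000 0.0000 0.0000

params: Δt=0.21800 u=1.24480 d=0.80334 q=0.49287 e^(-rΔt)=0.97950
t_7 payoffs: 96.1757 82.3250 60.8627 27.6062 0.0000 0.0000 0.0000 0.0000
t_6: node(6,0) S=31.3744 payoff=90.0056 vs cont=87.5176 → 90.0056 [stop]  node(6,1) S=48.6159 payoff=72.7641 vs cont=70.2762 → 72.7641 [stop]  node(6,2) S=75.3321 payoff=46.0479 vs cont=43.5599 → 46.0479 [stop]  node(6,3) S=116.7300 payoff=4.6500 vs cont=13.7129 → 13.7129 [wait]  node(6,4) S=180.8775 payoff=0.0000 vs cont=0.0000 → 0.0000 [wait]  node(6,5) S=280.2766 payoff=0.0000 vs cont=0.0000 → 0.0000 [wait]  node(6,6) S=434.2991 payoff=0.0000 vs cont=0.0000 → 0.0000 [wait]  ⇒ S*(6)=75.3321
t_5: node(5,0) S=39.0550 payoff=82.3250 vs cont=79.8370 → 82.3250 [stop]  node(5,1) S=60.5173 payoff=60.8627 vs cont=58.3748 → 60.8627 [stop]  node(5,2) S=93.7738 payoff=27.6062 vs cont=29.4936 → 29.4936 [wait]  node(5,3) S=145.3060 payoff=0.0000 vs cont=6.8116 → 6.8116 [wait]  node(5,4) S=225.1571 payoff=0.0000 vs cont=0.0000 → 0.0000 [wait]  node(5,5) S=348.8894 payoff=0.0000 vs cont=0.0000 → 0.0000 [wait]  ⇒ S*(5)=60.5173
t_4: node(4,0) S=48.6159 payoff=72.7641 vs cont=70.2762 → 72.7641 [stop]  node(4,1) S=75.3321 payoff=46.0479 vs cont=44.4711 → 46.0479 [stop]  node(4,2) S=116.7300 payoff=4.6500 vs cont=17.9388 → 17.9388 [wait]  node(4,3) S=180.8775 payoff=0.0000 vs cont=3.3835 → 3.3835 [wait]  node(4,4) S=280.2766 payoff=0.0000 vs cont=0.0000 → 0.0000 [wait]  ⇒ S*(4)=75.3321
t_3: node(3,0) S=60.5173 payoff=60.8627 vs cont=58.3748 → 60.8627 [stop]  node(3,1) S=93.7738 payoff=27.6062 vs cont=31.5338 → 31.5338 [wait]  node(3,2) S=145.3060 payoff=0.0000 vs cont=10.5443 → 10.5443 [wait]  node(3,3) S=225.1571 payoff=0.0000 vs cont=1.6807 → 1.6807 [wait]  ⇒ S*(3)=60.5173
t_2: node(2,0) S=75.3321 payoff=46.0479 vs cont=45.4560 → 46.0479 [stop]  node(2,1) S=116.7300 payoff=4.6500 vs cont=20.7543 → 20.7543 [wait]  node(2,2) S=180.8775 payoff=0.0000 vs cont=6.0491 → 6.0491 [wait]  ⇒ S*(2)=75.3321
t_1: node(1,0) S=93.7738 payoff=27.6062 vs cont=32.8930 → 32.8930 [wait]  node(1,1) S=145.3060 payoff=0.0000 vs cont=13.2296 → 13.2296 [wait]  ⇒ S*(1)=-
t_0: node(0,0) S=116.7300 payoff=4.6500 vs cont=22.7259 → 22.7259 [wait]  ⇒ S*(0)=-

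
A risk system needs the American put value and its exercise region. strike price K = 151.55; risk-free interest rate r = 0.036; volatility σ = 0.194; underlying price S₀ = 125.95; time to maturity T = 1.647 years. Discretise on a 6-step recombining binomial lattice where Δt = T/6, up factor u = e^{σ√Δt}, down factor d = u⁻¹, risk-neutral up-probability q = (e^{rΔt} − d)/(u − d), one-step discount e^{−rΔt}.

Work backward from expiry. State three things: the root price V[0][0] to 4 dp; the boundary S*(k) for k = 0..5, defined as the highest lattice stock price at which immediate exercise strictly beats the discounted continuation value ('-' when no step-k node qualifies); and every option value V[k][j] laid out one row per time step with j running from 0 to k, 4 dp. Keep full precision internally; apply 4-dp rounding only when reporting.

Δt=0.27450  u=1.10699  d=0.90335  q=0.52338  discount=0.99017
step 6 (expiry): payoffs max(K−S,0) = 83.1048 67.6759 48.7689 25.6000 0.0000 0.0000 0.0000
step 5: (k=5,j=0): S=75.7679, (K−S)⁺=75.7821, hold=74.2918 ⇒ V=75.7821 exercise | (k=5,j=1): S=92.8476, (K−S)⁺=58.7024, hold=57.2122 ⇒ V=58.7024 exercise | (k=5,j=2): S=113.7773, (K−S)⁺=37.7727, hold=36.2825 ⇒ V=37.7727 exercise | (k=5,j=3): S=139.4250, (K−S)⁺=12.1250, hold=12.0815 ⇒ V=12.1250 exercise | (k=5,j=4): S=170.8542, (K−S)⁺=0.0000, hold=0.0000 ⇒ V=0.0000 continue | (k=5,j=5): S=209.3682, (K−S)⁺=0.0000, hold=0.0000 ⇒ V=0.0000 continue  boundary S*=139.4250
step 4: (k=4,j=0): S=83.8741, (K−S)⁺=67.6759, hold=66.1856 ⇒ V=67.6759 exercise | (k=4,j=1): S=102.7811, (K−S)⁺=48.7689, hold=47.2787 ⇒ V=48.7689 exercise | (k=4,j=2): S=125.9500, (K−S)⁺=25.6000, hold=24.1098 ⇒ V=25.6000 exercise | (k=4,j=3): S=154.3417, (K−S)⁺=0.0000, hold=5.7222 ⇒ V=5.7222 continue | (k=4,j=4): S=189.1334, (K−S)⁺=0.0000, hold=0.0000 ⇒ V=0.0000 continue  boundary S*=125.9500
step 3: (k=3,j=0): S=92.8476, (K−S)⁺=58.7024, hold=57.2122 ⇒ V=58.7024 exercise | (k=3,j=1): S=113.7773, (K−S)⁺=37.7727, hold=36.2825 ⇒ V=37.7727 exercise | (k=3,j=2): S=139.4250, (K−S)⁺=12.1250, hold=15.0469 ⇒ V=15.0469 continue | (k=3,j=3): S=170.8542, (K−S)⁺=0.0000, hold=2.7005 ⇒ V=2.7005 continue  boundary S*=113.7773
step 2: (k=2,j=0): S=102.7811, (K−S)⁺=48.7689, hold=47.2787 ⇒ V=48.7689 exercise | (k=2,j=1): S=125.9500, (K−S)⁺=25.6000, hold=25.6240 ⇒ V=25.6240 continue | (k=2,j=2): S=154.3417, (K−S)⁺=0.0000, hold=8.5006 ⇒ V=8.5006 continue  boundary S*=102.7811
step 1: (k=1,j=0): S=113.7773, (K−S)⁺=37.7727, hold=36.2949 ⇒ V=37.7727 exercise | (k=1,j=1): S=139.4250, (K−S)⁺=12.1250, hold=16.4981 ⇒ V=16.4981 continue  boundary S*=113.7773
step 0: (k=0,j=0): S=125.9500, (K−S)⁺=25.6000, hold=26.3761 ⇒ V=26.3761 continue  boundary S*=-

price = 26.3761
boundary = - 113.7773 102.7811 113.7773 125.9500 139.4250
tree:
26.3761
37.7727 16.4981
48.7689 25.6240 8.5006
58.7024 37.7727 15.0469 2.7005
67.6759 48.7689 25.6000 5.7222 0.0000
75.7821 58.7024 37.7727 12.1250 0.0000 0.0000
83.1048 67.6759 48.7689 25.6000 0.0000 0.0000 0.0000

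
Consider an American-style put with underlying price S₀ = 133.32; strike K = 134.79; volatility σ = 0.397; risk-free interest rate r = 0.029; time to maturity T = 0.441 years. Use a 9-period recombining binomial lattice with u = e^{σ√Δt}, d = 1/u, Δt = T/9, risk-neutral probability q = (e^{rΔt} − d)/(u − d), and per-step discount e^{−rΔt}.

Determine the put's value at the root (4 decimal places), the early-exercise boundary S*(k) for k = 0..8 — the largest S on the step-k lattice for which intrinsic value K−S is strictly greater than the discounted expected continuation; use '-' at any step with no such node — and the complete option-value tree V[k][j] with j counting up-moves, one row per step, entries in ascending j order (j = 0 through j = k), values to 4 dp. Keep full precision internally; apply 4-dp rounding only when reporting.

price = 14.3787
boundary = - - - - 93.8064 85.9146 93.8064 102.4232 111.8315
tree:
14.3787
19.5561 8.9478
25.8474 12.9629 4.7297
33.1025 18.2537 7.4080 1.9124
40.9836 24.8685 11.3147 3.2998 0.4514
48.8754 32.6139 16.7536 5.5985 0.8796 0.0000
56.1033 40.9836 23.8618 9.2886 1.7142 0.0000 0.0000
62.7231 48.8754 32.3668 14.9412 3.3405 0.0000 0.0000 0.0000
68.7860 56.1033 40.9836 22.9585 6.5098 0.0000 0.0000 0.0000 0.0000
74.3389 62.7231 48.8754 32.3668 12.6861 0.0000 0.0000 0.0000 0.0000 0.0000

params: Δt=0.04900 u=1.09186 d=0.91587 q=0.48612 e^(-rΔt)=0.99858
t_9 payoffs: 74.3389 62.7231 48.8754 32.3668 12.6861 0.0000 0.0000 0.0000 0.0000 0.0000
t_8: node(8,0) S=66.0040 payoff=68.7860 vs cont=68.5946 → 68.7860 [stop]  node(8,1) S=78.6867 payoff=56.1033 vs cont=55.9119 → 56.1033 [stop]  node(8,2) S=93.8064 payoff=40.9836 vs cont=40.7922 → 40.9836 [stop]  node(8,3) S=111.8315 payoff=22.9585 vs cont=22.7671 → 22.9585 [stop]  node(8,4) S=133.3200 payoff=1.4700 vs cont=6.5098 → 6.5098 [wait]  node(8,5) S=158.9376 payoff=0.0000 vs cont=0.0000 → 0.0000 [wait]  node(8,6) S=189.4776 payoff=0.0000 vs cont=0.0000 → 0.0000 [wait]  node(8,7) S=225.8860 payoff=0.0000 vs cont=0.0000 → 0.0000 [wait]  node(8,8) S=269.2903 payoff=0.0000 vs cont=0.0000 → 0.0000 [wait]  ⇒ S*(8)=111.8315
t_7: node(7,0) S=72.0669 payoff=62.7231 vs cont=62.5317 → 62.7231 [stop]  node(7,1) S=85.9146 payoff=48.8754 vs cont=48.6840 → 48.8754 [stop]  node(7,2) S=102.4232 payoff=32.3668 vs cont=32.1754 → 32.3668 [stop]  node(7,3) S=122.1039 payoff=12.6861 vs cont=14.9412 → 14.9412 [wait]  node(7,4) S=145.5663 payoff=0.0000 vs cont=3.3405 → 3.3405 [wait]  node(7,5) S=173.5371 payoff=0.0000 vs cont=0.0000 → 0.0000 [wait]  node(7,6) S=206.8824 payoff=0.0000 vs cont=0.0000 → 0.0000 [wait]  node(7,7) S=246.6352 payoff=0.0000 vs cont=0.0000 → 0.0000 [wait]  ⇒ S*(7)=102.4232
t_6: node(6,0) S=78.6867 payoff=56.1033 vs cont=55.9119 → 56.1033 [stop]  node(6,1) S=93.8064 payoff=40.9836 vs cont=40.7922 → 40.9836 [stop]  node(6,2) S=111.8315 payoff=22.9585 vs cont=23.8618 → 23.8618 [wait]  node(6,3) S=133.3200 payoff=1.4700 vs cont=9.2886 → 9.2886 [wait]  node(6,4) S=158.9376 payoff=0.0000 vs cont=1.7142 → 1.7142 [wait]  node(6,5) S=189.4776 payoff=0.0000 vs cont=0.0000 → 0.0000 [wait]  node(6,6) S=225.8860 payoff=0.0000 vs cont=0.0000 → 0.0000 [wait]  ⇒ S*(6)=93.8064
t_5: node(5,0) S=85.9146 payoff=48.8754 vs cont=48.6840 → 48.8754 [stop]  node(5,1) S=102.4232 payoff=32.3668 vs cont=32.6139 → 32.6139 [wait]  node(5,2) S=122.1039 payoff=12.6861 vs cont=16.7536 → 16.7536 [wait]  node(5,3) S=145.5663 payoff=0.0000 vs cont=5.5985 → 5.5985 [wait]  node(5,4) S=173.5371 payoff=0.0000 vs cont=0.8796 → 0.8796 [wait]  node(5,5) S=206.8824 payoff=0.0000 vs cont=0.0000 → 0.0000 [wait]  ⇒ S*(5)=85.9146
t_4: node(4,0) S=93.8064 payoff=40.9836 vs cont=40.9121 → 40.9836 [stop]  node(4,1) S=111.8315 payoff=22.9585 vs cont=24.8685 → 24.8685 [wait]  node(4,2) S=133.3200 payoff=1.4700 vs cont=11.3147 → 11.3147 [wait]  node(4,3) S=158.9376 payoff=0.0000 vs cont=3.2998 → 3.2998 [wait]  node(4,4) S=189.4776 payoff=0.0000 vs cont=0.4514 → 0.4514 [wait]  ⇒ S*(4)=93.8064
t_3: node(3,0) S=102.4232 payoff=32.3668 vs cont=33.1025 → 33.1025 [wait]  node(3,1) S=122.1039 payoff=12.6861 vs cont=18.2537 → 18.2537 [wait]  node(3,2) S=145.5663 payoff=0.0000 vs cont=7.4080 → 7.4080 [wait]  node(3,3) S=173.5371 payoff=0.0000 vs cont=1.9124 → 1.9124 [wait]  ⇒ S*(3)=-
t_2: node(2,0) S=111.8315 payoff=22.9585 vs cont=25.8474 → 25.8474 [wait]  node(2,1) S=133.3200 payoff=1.4700 vs cont=12.9629 → 12.9629 [wait]  node(2,2) S=158.9376 payoff=0.0000 vs cont=4.7297 → 4.7297 [wait]  ⇒ S*(2)=-
t_1: node(1,0) S=122.1039 payoff=12.6861 vs cont=19.5561 → 19.5561 [wait]  node(1,1) S=145.5663 payoff=0.0000 vs cont=8.9478 → 8.9478 [wait]  ⇒ S*(1)=-
t_0: node(0,0) S=133.3200 payoff=1.4700 vs cont=14.3787 → 14.3787 [wait]  ⇒ S*(0)=-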